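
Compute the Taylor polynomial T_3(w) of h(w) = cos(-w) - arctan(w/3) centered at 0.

w^3/81 - w^2/2 - w/3 + 1

Expand each term separately and add.
h(0) = 1
h′(0) = -1/3
h′′(0) = -1
h′′′(0) = 2/27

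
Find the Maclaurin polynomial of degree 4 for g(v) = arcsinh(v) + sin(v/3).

Add the two expansions coefficient-wise.
[v^0] = 0;  [v^1] = 4/3;  [v^2] = 0;  [v^3] = -14/81;  [v^4] = 0.

-14*v^3/81 + 4*v/3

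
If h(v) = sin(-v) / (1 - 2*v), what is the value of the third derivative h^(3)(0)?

-23

Expand 1/(denominator) as a geometric series and multiply by the numerator's series.
From the series, [v^3] h = -23/6; multiply by 3! = 6 to get -23.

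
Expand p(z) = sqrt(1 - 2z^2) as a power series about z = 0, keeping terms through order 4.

-z^4/2 - z^2 + 1

p(0) = 1
p′(0) = 0
p′′(0) = -2
p′′′(0) = 0
p^(4)(0) = -12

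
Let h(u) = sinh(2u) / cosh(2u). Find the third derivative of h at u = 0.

-16

Write the quotient as an unknown series and match coefficients against numerator = denominator · series.
From the series, [u^3] h = -8/3; multiply by 3! = 6 to get -16.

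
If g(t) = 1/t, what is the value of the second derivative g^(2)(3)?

From the series, [(t - 3)^2] g = 1/27; multiply by 2! = 2 to get 2/27.

2/27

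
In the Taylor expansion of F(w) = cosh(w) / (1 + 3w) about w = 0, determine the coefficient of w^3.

Multiply the two series term by term and collect like powers.
[w^0] = 1;  [w^1] = -3;  [w^2] = 19/2;  [w^3] = -57/2.
So c_3 = F′′′(0)/3! = -57/2.

-57/2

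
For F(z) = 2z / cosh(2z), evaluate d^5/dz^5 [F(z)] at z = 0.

Write the quotient as an unknown series and match coefficients against numerator = denominator · series.
From the series, [z^5] F = 20/3; multiply by 5! = 120 to get 800.

800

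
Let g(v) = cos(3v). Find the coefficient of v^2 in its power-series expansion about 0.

[v^0] = 1;  [v^1] = 0;  [v^2] = -9/2.

-9/2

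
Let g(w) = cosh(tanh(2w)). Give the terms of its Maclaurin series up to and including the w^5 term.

Let u equal the inner series; expand the outer function in u and truncate.

-14*w^4/3 + 2*w^2 + 1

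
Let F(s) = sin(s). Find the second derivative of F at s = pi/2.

From the series, [(s - pi/2)^2] F = -1/2; multiply by 2! = 2 to get -1.

-1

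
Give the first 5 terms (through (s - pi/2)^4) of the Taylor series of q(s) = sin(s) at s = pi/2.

q(pi/2) = 1
q′(pi/2) = 0
q′′(pi/2) = -1
q′′′(pi/2) = 0
q^(4)(pi/2) = 1

(s - pi/2)^4/24 - (s - pi/2)^2/2 + 1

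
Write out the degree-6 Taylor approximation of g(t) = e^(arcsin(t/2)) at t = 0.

17*t^6/9216 + t^5/192 + 5*t^4/384 + t^3/24 + t^2/8 + t/2 + 1

Let u equal the inner series; expand the outer function in u and truncate.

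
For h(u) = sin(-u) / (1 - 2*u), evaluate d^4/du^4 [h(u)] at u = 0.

Multiply the numerator's expansion by the denominator's geometric series.
The coefficient of u^4 in the expansion is -23/3, so h^(4)(0) = 4! * (-23/3) = -184.

-184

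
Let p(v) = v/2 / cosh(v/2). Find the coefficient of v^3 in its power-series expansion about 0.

Divide the numerator series by the denominator series (power-series long division).
p(0) = 0
p′(0) = 1/2
p′′(0) = 0
p′′′(0) = -3/8
The Taylor polynomial is Σ p^(k)(0)/k! · v^k.

-1/16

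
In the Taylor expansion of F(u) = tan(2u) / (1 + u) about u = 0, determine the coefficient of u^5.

Write out both Maclaurin series and multiply, keeping only the needed powers.
So c_5 = F^(5)(0)/5! = 134/15.

134/15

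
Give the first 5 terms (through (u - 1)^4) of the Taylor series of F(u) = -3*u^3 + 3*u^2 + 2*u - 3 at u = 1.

-3*(u - 1)^3 - 6*(u - 1)^2 - (u - 1) - 1

Use the known series and substitute for the argument.
F(1) = -1
F′(1) = -1
F′′(1) = -12
F′′′(1) = -18
F^(4)(1) = 0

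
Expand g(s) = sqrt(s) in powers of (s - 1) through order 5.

7*(s - 1)^5/256 - 5*(s - 1)^4/128 + (s - 1)^3/16 - (s - 1)^2/8 + (s - 1)/2 + 1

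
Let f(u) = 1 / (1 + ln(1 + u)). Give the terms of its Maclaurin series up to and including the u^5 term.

-347*u^5/60 + 11*u^4/3 - 7*u^3/3 + 3*u^2/2 - u + 1

Write 1/(1+u) = 1 - u + u^2 - u^3 + ... and substitute the series for u.
f(0) = 1
f′(0) = -1
f′′(0) = 3
f′′′(0) = -14
f^(4)(0) = 88
f^(5)(0) = -694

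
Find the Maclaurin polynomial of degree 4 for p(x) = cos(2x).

2*x^4/3 - 2*x^2 + 1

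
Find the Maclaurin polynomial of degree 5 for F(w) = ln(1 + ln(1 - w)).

-19*w^5/10 - 35*w^4/24 - 7*w^3/6 - w^2 - w

Plug the Maclaurin series of the inner function into that of the outer and collect terms.
F(0) = 0
F′(0) = -1
F′′(0) = -2
F′′′(0) = -7
F^(4)(0) = -35
F^(5)(0) = -228
Dividing each by k! gives the coefficients c_0, ..., c_5.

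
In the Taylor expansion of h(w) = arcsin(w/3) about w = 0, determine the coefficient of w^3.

1/162

h(0) = 0
h′(0) = 1/3
h′′(0) = 0
h′′′(0) = 1/27
Dividing each by k! gives the coefficients c_0, ..., c_3.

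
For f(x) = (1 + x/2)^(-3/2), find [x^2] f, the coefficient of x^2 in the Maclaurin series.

c_2 = f′′(0)/2! = 15/32.

15/32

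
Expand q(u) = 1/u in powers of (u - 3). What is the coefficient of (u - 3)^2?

Differentiate repeatedly and evaluate at the center.
q(3) = 1/3
q′(3) = -1/9
q′′(3) = 2/27
So c_2 = q′′(3)/2! = 1/27.

1/27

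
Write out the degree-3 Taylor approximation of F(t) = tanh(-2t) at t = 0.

[t^0] = 0;  [t^1] = -2;  [t^2] = 0;  [t^3] = 8/3.

8*t^3/3 - 2*t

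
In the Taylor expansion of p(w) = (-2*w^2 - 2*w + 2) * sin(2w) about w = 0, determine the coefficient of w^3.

-20/3

Multiply each power in the prefactor through the base expansion.
p(0) = 0
p′(0) = 4
p′′(0) = -8
p′′′(0) = -40
So c_3 = p′′′(0)/3! = -20/3.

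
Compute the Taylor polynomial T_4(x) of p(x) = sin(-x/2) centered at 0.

x^3/48 - x/2

[x^0] = 0;  [x^1] = -1/2;  [x^2] = 0;  [x^3] = 1/48;  [x^4] = 0.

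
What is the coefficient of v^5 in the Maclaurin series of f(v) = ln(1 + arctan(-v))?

-1/15

Compose series: expand the inner function first, then feed it into the outer expansion.
[v^0] = 0;  [v^1] = -1;  [v^2] = -1/2;  [v^3] = 0;  [v^4] = 1/12;  [v^5] = -1/15.
So c_5 = f^(5)(0)/5! = -1/15.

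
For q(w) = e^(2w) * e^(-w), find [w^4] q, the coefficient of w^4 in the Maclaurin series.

Multiply the two series term by term and collect like powers.
q(0) = 1
q′(0) = 1
q′′(0) = 1
q′′′(0) = 1
q^(4)(0) = 1

1/24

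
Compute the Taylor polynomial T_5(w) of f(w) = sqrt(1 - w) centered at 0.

-7*w^5/256 - 5*w^4/128 - w^3/16 - w^2/8 - w/2 + 1

Use the known series and substitute for the argument.
f(0) = 1
f′(0) = -1/2
f′′(0) = -1/4
f′′′(0) = -3/8
f^(4)(0) = -15/16
f^(5)(0) = -105/32
The Taylor polynomial is Σ f^(k)(0)/k! · w^k.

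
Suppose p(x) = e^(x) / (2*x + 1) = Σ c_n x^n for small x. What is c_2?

5/2

Use 1/(1 - r) = Σ r^k on the denominator, then take the Cauchy product.
p(0) = 1
p′(0) = -1
p′′(0) = 5
Dividing each by k! gives the coefficients c_0, ..., c_2.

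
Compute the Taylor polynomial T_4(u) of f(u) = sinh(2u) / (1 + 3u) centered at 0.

-58*u^4 + 58*u^3/3 - 6*u^2 + 2*u

Take the Cauchy product of the two expansions.
f(0) = 0
f′(0) = 2
f′′(0) = -12
f′′′(0) = 116
f^(4)(0) = -1392
Dividing each by k! gives the coefficients c_0, ..., c_4.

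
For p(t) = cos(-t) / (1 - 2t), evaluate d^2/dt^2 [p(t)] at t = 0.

Take the Cauchy product of the two expansions.
The coefficient of t^2 in the expansion is 7/2, so p′′(0) = 2! * (7/2) = 7.

7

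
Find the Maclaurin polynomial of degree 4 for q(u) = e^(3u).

27*u^4/8 + 9*u^3/2 + 9*u^2/2 + 3*u + 1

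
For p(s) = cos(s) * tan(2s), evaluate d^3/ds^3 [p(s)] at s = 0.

Multiply the two series term by term and collect like powers.
From the series, [s^3] p = 5/3; multiply by 3! = 6 to get 10.

10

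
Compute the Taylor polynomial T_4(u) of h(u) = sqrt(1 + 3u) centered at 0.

-405*u^4/128 + 27*u^3/16 - 9*u^2/8 + 3*u/2 + 1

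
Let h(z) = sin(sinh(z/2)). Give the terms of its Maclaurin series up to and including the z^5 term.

-z^5/480 + z/2

Substitute the inner expansion into the outer series and collect powers.
h(0) = 0
h′(0) = 1/2
h′′(0) = 0
h′′′(0) = 0
h^(4)(0) = 0
h^(5)(0) = -1/4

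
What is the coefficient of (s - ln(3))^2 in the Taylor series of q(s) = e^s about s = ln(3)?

q(ln(3)) = 3
q′(ln(3)) = 3
q′′(ln(3)) = 3
So c_2 = q′′(ln(3))/2! = 3/2.

3/2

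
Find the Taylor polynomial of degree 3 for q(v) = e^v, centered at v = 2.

Apply the Taylor formula c_k = f^(k)(a)/k!.
q(2) = e^(2)
q′(2) = e^(2)
q′′(2) = e^(2)
q′′′(2) = e^(2)
Then c_k = q^(k)(2)/k! gives each Taylor coefficient.

(v - 2)^3*e^(2)/6 + (v - 2)^2*e^(2)/2 + (v - 2)*e^(2) + e^(2)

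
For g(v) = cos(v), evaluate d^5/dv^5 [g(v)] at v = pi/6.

Differentiate repeatedly and evaluate at the center.
The coefficient of (v - pi/6)^5 in the expansion is -1/240, so g^(5)(pi/6) = 5! * (-1/240) = -1/2.

-1/2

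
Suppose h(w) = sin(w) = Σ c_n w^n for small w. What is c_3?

-1/6

Compute the successive derivatives at the expansion point and divide by k!.
[w^0] = 0;  [w^1] = 1;  [w^2] = 0;  [w^3] = -1/6.
So c_3 = h′′′(0)/3! = -1/6.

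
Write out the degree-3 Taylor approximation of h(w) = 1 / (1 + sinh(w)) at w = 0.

-7*w^3/6 + w^2 - w + 1

Use the geometric series for the reciprocal, then substitute.
[w^0] = 1;  [w^1] = -1;  [w^2] = 1;  [w^3] = -7/6.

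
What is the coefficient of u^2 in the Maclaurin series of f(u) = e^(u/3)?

1/18

[u^0] = 1;  [u^1] = 1/3;  [u^2] = 1/18.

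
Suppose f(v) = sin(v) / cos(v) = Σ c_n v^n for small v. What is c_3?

Invert the denominator's series and multiply.
f(0) = 0
f′(0) = 1
f′′(0) = 0
f′′′(0) = 2

1/3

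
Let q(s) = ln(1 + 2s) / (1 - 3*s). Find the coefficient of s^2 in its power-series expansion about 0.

Expand 1/(denominator) as a geometric series and multiply by the numerator's series.
q(0) = 0
q′(0) = 2
q′′(0) = 8
So c_2 = q′′(0)/2! = 4.

4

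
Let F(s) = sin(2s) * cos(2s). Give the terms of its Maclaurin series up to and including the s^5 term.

64*s^5/15 - 16*s^3/3 + 2*s

Take the Cauchy product of the two expansions.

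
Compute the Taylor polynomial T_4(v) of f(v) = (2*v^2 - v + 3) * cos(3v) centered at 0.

Multiply each power in the prefactor through the base expansion.

9*v^4/8 + 9*v^3/2 - 23*v^2/2 - v + 3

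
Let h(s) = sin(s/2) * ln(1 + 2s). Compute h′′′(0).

Take the Cauchy product of the two expansions.
The coefficient of s^3 in the expansion is -1, so h′′′(0) = 3! * (-1) = -6.

-6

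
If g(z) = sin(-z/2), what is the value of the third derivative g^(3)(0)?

1/8

The coefficient of z^3 in the expansion is 1/48, so g′′′(0) = 3! * (1/48) = 1/8.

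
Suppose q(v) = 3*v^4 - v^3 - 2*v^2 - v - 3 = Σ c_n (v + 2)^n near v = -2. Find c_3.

Use the known series and substitute for the argument.
So c_3 = q′′′(-2)/3! = -25.

-25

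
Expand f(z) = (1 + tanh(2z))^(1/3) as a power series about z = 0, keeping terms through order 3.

Let u equal the inner series; expand the outer function in u and truncate.
f(0) = 1
f′(0) = 2/3
f′′(0) = -8/9
f′′′(0) = -64/27

-32*z^3/81 - 4*z^2/9 + 2*z/3 + 1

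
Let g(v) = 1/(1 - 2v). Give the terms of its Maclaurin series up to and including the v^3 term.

8*v^3 + 4*v^2 + 2*v + 1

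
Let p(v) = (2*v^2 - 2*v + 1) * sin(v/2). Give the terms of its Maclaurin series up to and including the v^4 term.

v^4/24 + 47*v^3/48 - v^2 + v/2

Shift and add copies of the series according to the polynomial's terms.
p(0) = 0
p′(0) = 1/2
p′′(0) = -2
p′′′(0) = 47/8
p^(4)(0) = 1
The Taylor polynomial is Σ p^(k)(0)/k! · v^k.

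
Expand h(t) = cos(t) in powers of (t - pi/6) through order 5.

Apply the Taylor formula c_k = f^(k)(a)/k!.
h(pi/6) = sqrt(3)/2
h′(pi/6) = -1/2
h′′(pi/6) = -sqrt(3)/2
h′′′(pi/6) = 1/2
h^(4)(pi/6) = sqrt(3)/2
h^(5)(pi/6) = -1/2

-(t - pi/6)^5/240 + sqrt(3)*(t - pi/6)^4/48 + (t - pi/6)^3/12 - sqrt(3)*(t - pi/6)^2/4 - (t - pi/6)/2 + sqrt(3)/2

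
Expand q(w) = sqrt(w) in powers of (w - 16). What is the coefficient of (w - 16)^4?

q(16) = 4
q′(16) = 1/8
q′′(16) = -1/256
q′′′(16) = 3/8192
q^(4)(16) = -15/262144
Then c_k = q^(k)(16)/k! gives each Taylor coefficient.

-5/2097152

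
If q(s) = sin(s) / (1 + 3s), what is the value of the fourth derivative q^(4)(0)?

-636

Expand each factor separately, then convolve coefficients.
The coefficient of s^4 in the expansion is -53/2, so q^(4)(0) = 4! * (-53/2) = -636.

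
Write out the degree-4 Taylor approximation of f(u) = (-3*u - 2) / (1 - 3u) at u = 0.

Distribute the polynomial across the series and collect like powers.
f(0) = -2
f′(0) = -9
f′′(0) = -54
f′′′(0) = -486
f^(4)(0) = -5832

-243*u^4 - 81*u^3 - 27*u^2 - 9*u - 2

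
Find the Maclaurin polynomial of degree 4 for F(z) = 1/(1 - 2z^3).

F(0) = 1
F′(0) = 0
F′′(0) = 0
F′′′(0) = 12
F^(4)(0) = 0
Dividing each by k! gives the coefficients c_0, ..., c_4.

2*z^3 + 1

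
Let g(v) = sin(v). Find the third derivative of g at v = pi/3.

-1/2

The coefficient of (v - pi/3)^3 in the expansion is -1/12, so g′′′(pi/3) = 3! * (-1/12) = -1/2.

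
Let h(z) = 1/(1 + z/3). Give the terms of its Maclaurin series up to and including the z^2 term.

h(0) = 1
h′(0) = -1/3
h′′(0) = 2/9

z^2/9 - z/3 + 1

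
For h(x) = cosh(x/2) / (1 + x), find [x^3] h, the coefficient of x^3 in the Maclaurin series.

-9/8

Take the Cauchy product of the two expansions.
h(0) = 1
h′(0) = -1
h′′(0) = 9/4
h′′′(0) = -27/4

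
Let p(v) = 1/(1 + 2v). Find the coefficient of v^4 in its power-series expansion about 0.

16

Compute the successive derivatives at the expansion point and divide by k!.
[v^0] = 1;  [v^1] = -2;  [v^2] = 4;  [v^3] = -8;  [v^4] = 16.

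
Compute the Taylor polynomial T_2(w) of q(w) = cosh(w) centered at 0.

w^2/2 + 1

q(0) = 1
q′(0) = 0
q′′(0) = 1
Then c_k = q^(k)(0)/k! gives each Taylor coefficient.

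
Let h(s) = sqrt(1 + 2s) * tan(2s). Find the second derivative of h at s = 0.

4

Take the Cauchy product of the two expansions.
From the series, [s^2] h = 2; multiply by 2! = 2 to get 4.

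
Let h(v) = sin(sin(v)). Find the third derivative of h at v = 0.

-2

Substitute the inner expansion into the outer series and collect powers.
From the series, [v^3] h = -1/3; multiply by 3! = 6 to get -2.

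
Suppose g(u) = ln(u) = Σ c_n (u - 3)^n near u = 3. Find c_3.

g(3) = ln(3)
g′(3) = 1/3
g′′(3) = -1/9
g′′′(3) = 2/27

1/81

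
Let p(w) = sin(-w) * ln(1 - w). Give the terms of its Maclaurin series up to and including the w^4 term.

w^4/6 + w^3/2 + w^2

Expand each factor separately, then convolve coefficients.
p(0) = 0
p′(0) = 0
p′′(0) = 2
p′′′(0) = 3
p^(4)(0) = 4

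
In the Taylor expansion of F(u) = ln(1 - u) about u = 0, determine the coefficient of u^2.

-1/2

Compute the successive derivatives at the expansion point and divide by k!.
F(0) = 0
F′(0) = -1
F′′(0) = -1
So c_2 = F′′(0)/2! = -1/2.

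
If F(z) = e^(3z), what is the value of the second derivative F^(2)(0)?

9

The coefficient of z^2 in the expansion is 9/2, so F′′(0) = 2! * (9/2) = 9.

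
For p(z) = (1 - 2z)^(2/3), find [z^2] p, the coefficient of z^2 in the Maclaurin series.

-4/9

Compute the successive derivatives at the expansion point and divide by k!.
p(0) = 1
p′(0) = -4/3
p′′(0) = -8/9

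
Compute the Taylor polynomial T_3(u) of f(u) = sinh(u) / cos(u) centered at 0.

Divide the numerator series by the denominator series (power-series long division).
f(0) = 0
f′(0) = 1
f′′(0) = 0
f′′′(0) = 4
The Taylor polynomial is Σ f^(k)(0)/k! · u^k.

2*u^3/3 + u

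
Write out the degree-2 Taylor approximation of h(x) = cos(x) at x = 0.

1 - x^2/2

h(0) = 1
h′(0) = 0
h′′(0) = -1
Dividing each by k! gives the coefficients c_0, ..., c_2.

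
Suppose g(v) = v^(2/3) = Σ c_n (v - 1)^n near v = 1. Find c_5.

14/729

[(v - 1)^0] = 1;  [(v - 1)^1] = 2/3;  [(v - 1)^2] = -1/9;  [(v - 1)^3] = 4/81;  [(v - 1)^4] = -7/243;  [(v - 1)^5] = 14/729.
So c_5 = g^(5)(1)/5! = 14/729.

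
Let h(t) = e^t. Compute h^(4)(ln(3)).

Compute the successive derivatives at the expansion point and divide by k!.
From the series, [(t - ln(3))^4] h = 1/8; multiply by 4! = 24 to get 3.

3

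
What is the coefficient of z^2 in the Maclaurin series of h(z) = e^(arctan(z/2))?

Compose series: expand the inner function first, then feed it into the outer expansion.
[z^0] = 1;  [z^1] = 1/2;  [z^2] = 1/8.

1/8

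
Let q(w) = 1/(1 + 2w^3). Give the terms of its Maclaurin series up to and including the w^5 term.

q(0) = 1
q′(0) = 0
q′′(0) = 0
q′′′(0) = -12
q^(4)(0) = 0
q^(5)(0) = 0
Dividing each by k! gives the coefficients c_0, ..., c_5.

1 - 2*w^3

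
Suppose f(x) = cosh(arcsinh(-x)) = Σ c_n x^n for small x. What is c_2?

Substitute the inner expansion into the outer series and collect powers.
[x^0] = 1;  [x^1] = 0;  [x^2] = 1/2.
So c_2 = f′′(0)/2! = 1/2.

1/2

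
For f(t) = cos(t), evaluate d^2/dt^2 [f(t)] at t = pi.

1

The coefficient of (t - pi)^2 in the expansion is 1/2, so f′′(pi) = 2! * (1/2) = 1.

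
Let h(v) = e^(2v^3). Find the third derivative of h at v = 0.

12

Differentiate repeatedly and evaluate at the center.
The coefficient of v^3 in the expansion is 2, so h′′′(0) = 3! * (2) = 12.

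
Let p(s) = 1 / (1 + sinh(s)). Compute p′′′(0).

Write 1/(1+u) = 1 - u + u^2 - u^3 + ... and substitute the series for u.
From the series, [s^3] p = -7/6; multiply by 3! = 6 to get -7.

-7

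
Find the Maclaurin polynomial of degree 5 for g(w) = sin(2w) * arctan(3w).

Take the Cauchy product of the two expansions.
[w^0] = 0;  [w^1] = 0;  [w^2] = 6;  [w^3] = 0;  [w^4] = -22;  [w^5] = 0.

-22*w^4 + 6*w^2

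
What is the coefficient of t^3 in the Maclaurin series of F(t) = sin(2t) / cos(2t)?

8/3

Divide the numerator series by the denominator series (power-series long division).
F(0) = 0
F′(0) = 2
F′′(0) = 0
F′′′(0) = 16
Dividing each by k! gives the coefficients c_0, ..., c_3.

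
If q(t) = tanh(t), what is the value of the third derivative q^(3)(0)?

-2

From the series, [t^3] q = -1/3; multiply by 3! = 6 to get -2.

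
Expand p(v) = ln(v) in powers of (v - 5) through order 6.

p(5) = ln(5)
p′(5) = 1/5
p′′(5) = -1/25
p′′′(5) = 2/125
p^(4)(5) = -6/625
p^(5)(5) = 24/3125
p^(6)(5) = -24/3125
The Taylor polynomial is Σ p^(k)(5)/k! · (v - 5)^k.

-(v - 5)^6/93750 + (v - 5)^5/15625 - (v - 5)^4/2500 + (v - 5)^3/375 - (v - 5)^2/50 + (v - 5)/5 + ln(5)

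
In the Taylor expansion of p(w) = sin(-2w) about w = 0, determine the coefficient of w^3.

4/3

c_3 = p′′′(0)/3! = 4/3.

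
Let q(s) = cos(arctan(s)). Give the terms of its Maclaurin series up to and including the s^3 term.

Compose series: expand the inner function first, then feed it into the outer expansion.
q(0) = 1
q′(0) = 0
q′′(0) = -1
q′′′(0) = 0

1 - s^2/2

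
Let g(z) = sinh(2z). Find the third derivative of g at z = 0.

Use the known series and substitute for the argument.
From the series, [z^3] g = 4/3; multiply by 3! = 6 to get 8.

8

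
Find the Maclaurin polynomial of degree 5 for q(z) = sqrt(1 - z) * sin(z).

Write out both Maclaurin series and multiply, keeping only the needed powers.
q(0) = 0
q′(0) = 1
q′′(0) = -1
q′′′(0) = -7/4
q^(4)(0) = 1/2
q^(5)(0) = -19/16

-19*z^5/1920 + z^4/48 - 7*z^3/24 - z^2/2 + z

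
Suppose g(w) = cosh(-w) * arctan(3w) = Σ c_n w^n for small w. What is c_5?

Expand each factor separately, then convolve coefficients.
g(0) = 0
g′(0) = 3
g′′(0) = 0
g′′′(0) = -45
g^(4)(0) = 0
g^(5)(0) = 5307
So c_5 = g^(5)(0)/5! = 1769/40.

1769/40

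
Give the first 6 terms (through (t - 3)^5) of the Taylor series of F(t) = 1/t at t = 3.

-(t - 3)^5/729 + (t - 3)^4/243 - (t - 3)^3/81 + (t - 3)^2/27 - (t - 3)/9 + 1/3

F(3) = 1/3
F′(3) = -1/9
F′′(3) = 2/27
F′′′(3) = -2/27
F^(4)(3) = 8/81
F^(5)(3) = -40/243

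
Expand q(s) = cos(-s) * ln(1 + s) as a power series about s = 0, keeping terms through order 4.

Write out both Maclaurin series and multiply, keeping only the needed powers.
q(0) = 0
q′(0) = 1
q′′(0) = -1
q′′′(0) = -1
q^(4)(0) = 0

-s^3/6 - s^2/2 + s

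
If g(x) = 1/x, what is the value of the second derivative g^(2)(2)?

From the series, [(x - 2)^2] g = 1/8; multiply by 2! = 2 to get 1/4.

1/4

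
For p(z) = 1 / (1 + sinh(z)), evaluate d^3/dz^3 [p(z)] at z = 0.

-7

Expand as Σ (-1)^k u^k with u equal to the inner function's series.
From the series, [z^3] p = -7/6; multiply by 3! = 6 to get -7.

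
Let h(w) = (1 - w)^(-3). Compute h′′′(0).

60

The coefficient of w^3 in the expansion is 10, so h′′′(0) = 3! * (10) = 60.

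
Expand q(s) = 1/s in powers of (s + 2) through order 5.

-(s + 2)^5/64 - (s + 2)^4/32 - (s + 2)^3/16 - (s + 2)^2/8 - (s + 2)/4 - 1/2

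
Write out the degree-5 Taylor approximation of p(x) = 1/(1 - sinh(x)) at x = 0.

181*x^5/120 + 4*x^4/3 + 7*x^3/6 + x^2 + x + 1

Let u equal the inner series; expand the outer function in u and truncate.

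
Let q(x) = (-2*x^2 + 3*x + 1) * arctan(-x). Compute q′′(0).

-6

Distribute the polynomial across the series and collect like powers.
The coefficient of x^2 in the expansion is -3, so q′′(0) = 2! * (-3) = -6.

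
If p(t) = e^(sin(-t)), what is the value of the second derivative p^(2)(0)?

1

Let u equal the inner series; expand the outer function in u and truncate.
The coefficient of t^2 in the expansion is 1/2, so p′′(0) = 2! * (1/2) = 1.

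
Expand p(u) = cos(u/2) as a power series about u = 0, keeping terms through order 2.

1 - u^2/8

Compute the successive derivatives at the expansion point and divide by k!.
p(0) = 1
p′(0) = 0
p′′(0) = -1/4
Dividing each by k! gives the coefficients c_0, ..., c_2.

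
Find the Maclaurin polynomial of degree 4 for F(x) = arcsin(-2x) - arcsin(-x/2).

-21*x^3/16 - 3*x/2

Add the two expansions coefficient-wise.
F(0) = 0
F′(0) = -3/2
F′′(0) = 0
F′′′(0) = -63/8
F^(4)(0) = 0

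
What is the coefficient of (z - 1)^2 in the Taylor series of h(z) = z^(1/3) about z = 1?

-1/9

Compute the successive derivatives at the expansion point and divide by k!.
[(z - 1)^0] = 1;  [(z - 1)^1] = 1/3;  [(z - 1)^2] = -1/9.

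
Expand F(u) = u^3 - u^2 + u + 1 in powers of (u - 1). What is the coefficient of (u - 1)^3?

1

Differentiate repeatedly and evaluate at the center.
F(1) = 2
F′(1) = 2
F′′(1) = 4
F′′′(1) = 6
Dividing each by k! gives the coefficients c_0, ..., c_3.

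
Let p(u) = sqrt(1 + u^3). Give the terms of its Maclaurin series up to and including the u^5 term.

Apply the Taylor formula c_k = f^(k)(a)/k!.

u^3/2 + 1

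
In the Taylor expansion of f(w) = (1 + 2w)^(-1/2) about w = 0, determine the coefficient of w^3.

-5/2

Differentiate repeatedly and evaluate at the center.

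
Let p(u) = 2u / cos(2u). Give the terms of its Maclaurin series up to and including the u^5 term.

Invert the denominator's series and multiply.
p(0) = 0
p′(0) = 2
p′′(0) = 0
p′′′(0) = 24
p^(4)(0) = 0
p^(5)(0) = 800
The Taylor polynomial is Σ p^(k)(0)/k! · u^k.

20*u^5/3 + 4*u^3 + 2*u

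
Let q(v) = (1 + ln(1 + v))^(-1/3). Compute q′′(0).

7/9

Let u equal the inner series; expand the outer function in u and truncate.
The coefficient of v^2 in the expansion is 7/18, so q′′(0) = 2! * (7/18) = 7/9.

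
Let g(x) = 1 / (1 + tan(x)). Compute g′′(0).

2

Expand as Σ (-1)^k u^k with u equal to the inner function's series.
The coefficient of x^2 in the expansion is 1, so g′′(0) = 2! * (1) = 2.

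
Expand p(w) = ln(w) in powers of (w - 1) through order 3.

(w - 1)^3/3 - (w - 1)^2/2 + (w - 1)

Apply the Taylor formula c_k = f^(k)(a)/k!.
[(w - 1)^0] = 0;  [(w - 1)^1] = 1;  [(w - 1)^2] = -1/2;  [(w - 1)^3] = 1/3.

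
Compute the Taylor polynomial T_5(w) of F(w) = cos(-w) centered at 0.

w^4/24 - w^2/2 + 1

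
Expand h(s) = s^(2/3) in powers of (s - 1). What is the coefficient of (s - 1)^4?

h(1) = 1
h′(1) = 2/3
h′′(1) = -2/9
h′′′(1) = 8/27
h^(4)(1) = -56/81

-7/243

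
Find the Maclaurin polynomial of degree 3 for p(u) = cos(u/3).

Compute the successive derivatives at the expansion point and divide by k!.
p(0) = 1
p′(0) = 0
p′′(0) = -1/9
p′′′(0) = 0
Then c_k = p^(k)(0)/k! gives each Taylor coefficient.

1 - u^2/18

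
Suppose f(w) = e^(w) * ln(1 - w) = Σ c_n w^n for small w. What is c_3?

-4/3

Expand each factor separately, then convolve coefficients.
[w^0] = 0;  [w^1] = -1;  [w^2] = -3/2;  [w^3] = -4/3.
So c_3 = f′′′(0)/3! = -4/3.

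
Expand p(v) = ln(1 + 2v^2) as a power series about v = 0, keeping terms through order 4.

-2*v^4 + 2*v^2

p(0) = 0
p′(0) = 0
p′′(0) = 4
p′′′(0) = 0
p^(4)(0) = -48
The Taylor polynomial is Σ p^(k)(0)/k! · v^k.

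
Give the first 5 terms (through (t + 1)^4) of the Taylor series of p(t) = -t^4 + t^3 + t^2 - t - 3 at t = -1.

Use the known series and substitute for the argument.
[(t + 1)^0] = -3;  [(t + 1)^1] = 4;  [(t + 1)^2] = -8;  [(t + 1)^3] = 5;  [(t + 1)^4] = -1.

-(t + 1)^4 + 5*(t + 1)^3 - 8*(t + 1)^2 + 4*(t + 1) - 3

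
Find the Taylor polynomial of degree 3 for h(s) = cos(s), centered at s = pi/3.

h(pi/3) = 1/2
h′(pi/3) = -sqrt(3)/2
h′′(pi/3) = -1/2
h′′′(pi/3) = sqrt(3)/2

sqrt(3)*(s - pi/3)^3/12 - (s - pi/3)^2/4 - sqrt(3)*(s - pi/3)/2 + 1/2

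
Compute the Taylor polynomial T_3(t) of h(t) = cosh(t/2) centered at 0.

Differentiate repeatedly and evaluate at the center.
[t^0] = 1;  [t^1] = 0;  [t^2] = 1/8;  [t^3] = 0.

t^2/8 + 1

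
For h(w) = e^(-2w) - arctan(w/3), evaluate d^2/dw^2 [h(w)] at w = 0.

Expand each term separately and add.
From the series, [w^2] h = 2; multiply by 2! = 2 to get 4.

4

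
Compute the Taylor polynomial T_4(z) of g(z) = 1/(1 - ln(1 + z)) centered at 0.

Compose series: expand the inner function first, then feed it into the outer expansion.
[z^0] = 1;  [z^1] = 1;  [z^2] = 1/2;  [z^3] = 1/3;  [z^4] = 1/6.

z^4/6 + z^3/3 + z^2/2 + z + 1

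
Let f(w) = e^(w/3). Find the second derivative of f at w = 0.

1/9

From the series, [w^2] f = 1/18; multiply by 2! = 2 to get 1/9.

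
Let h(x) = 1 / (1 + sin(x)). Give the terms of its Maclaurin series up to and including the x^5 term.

-61*x^5/120 + 2*x^4/3 - 5*x^3/6 + x^2 - x + 1

Write 1/(1+u) = 1 - u + u^2 - u^3 + ... and substitute the series for u.
h(0) = 1
h′(0) = -1
h′′(0) = 2
h′′′(0) = -5
h^(4)(0) = 16
h^(5)(0) = -61
Dividing each by k! gives the coefficients c_0, ..., c_5.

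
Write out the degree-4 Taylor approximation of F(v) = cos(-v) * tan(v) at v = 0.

Expand each factor separately, then convolve coefficients.
F(0) = 0
F′(0) = 1
F′′(0) = 0
F′′′(0) = -1
F^(4)(0) = 0
Dividing each by k! gives the coefficients c_0, ..., c_4.

-v^3/6 + v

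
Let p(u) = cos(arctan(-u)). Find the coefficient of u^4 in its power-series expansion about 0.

Substitute the inner expansion into the outer series and collect powers.
p(0) = 1
p′(0) = 0
p′′(0) = -1
p′′′(0) = 0
p^(4)(0) = 9
So c_4 = p^(4)(0)/4! = 3/8.

3/8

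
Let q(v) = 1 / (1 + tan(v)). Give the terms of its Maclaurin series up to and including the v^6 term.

Use the geometric series for the reciprocal, then substitute.

122*v^6/45 - 32*v^5/15 + 5*v^4/3 - 4*v^3/3 + v^2 - v + 1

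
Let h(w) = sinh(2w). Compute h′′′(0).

Use the known series and substitute for the argument.
The coefficient of w^3 in the expansion is 4/3, so h′′′(0) = 3! * (4/3) = 8.

8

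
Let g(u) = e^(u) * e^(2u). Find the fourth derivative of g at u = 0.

Expand each factor separately, then convolve coefficients.
From the series, [u^4] g = 27/8; multiply by 4! = 24 to get 81.

81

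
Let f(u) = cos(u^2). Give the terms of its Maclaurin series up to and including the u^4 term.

1 - u^4/2

Differentiate repeatedly and evaluate at the center.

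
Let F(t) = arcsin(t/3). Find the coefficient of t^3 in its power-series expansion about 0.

F(0) = 0
F′(0) = 1/3
F′′(0) = 0
F′′′(0) = 1/27
So c_3 = F′′′(0)/3! = 1/162.

1/162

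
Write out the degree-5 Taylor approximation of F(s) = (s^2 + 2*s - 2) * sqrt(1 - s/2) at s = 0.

-45*s^5/4096 - 43*s^4/1024 - 19*s^3/64 + 9*s^2/16 + 5*s/2 - 2

Multiply each power in the prefactor through the base expansion.
[s^0] = -2;  [s^1] = 5/2;  [s^2] = 9/16;  [s^3] = -19/64;  [s^4] = -43/1024;  [s^5] = -45/4096.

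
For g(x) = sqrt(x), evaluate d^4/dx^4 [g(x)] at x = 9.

-5/11664

The coefficient of (x - 9)^4 in the expansion is -5/279936, so g^(4)(9) = 4! * (-5/279936) = -5/11664.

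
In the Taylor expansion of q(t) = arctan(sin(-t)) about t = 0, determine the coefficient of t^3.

1/2

Substitute the inner expansion into the outer series and collect powers.
[t^0] = 0;  [t^1] = -1;  [t^2] = 0;  [t^3] = 1/2.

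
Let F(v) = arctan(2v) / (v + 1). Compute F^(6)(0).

Use 1/(1 - r) = Σ r^k on the denominator, then take the Cauchy product.
From the series, [v^6] F = -86/15; multiply by 6! = 720 to get -4128.

-4128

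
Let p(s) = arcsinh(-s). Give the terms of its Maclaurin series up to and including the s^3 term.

p(0) = 0
p′(0) = -1
p′′(0) = 0
p′′′(0) = 1

s^3/6 - s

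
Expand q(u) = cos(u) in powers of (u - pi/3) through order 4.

(u - pi/3)^4/48 + sqrt(3)*(u - pi/3)^3/12 - (u - pi/3)^2/4 - sqrt(3)*(u - pi/3)/2 + 1/2

q(pi/3) = 1/2
q′(pi/3) = -sqrt(3)/2
q′′(pi/3) = -1/2
q′′′(pi/3) = sqrt(3)/2
q^(4)(pi/3) = 1/2
The Taylor polynomial is Σ q^(k)(pi/3)/k! · (u - pi/3)^k.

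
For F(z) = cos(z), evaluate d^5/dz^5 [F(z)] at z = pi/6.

The coefficient of (z - pi/6)^5 in the expansion is -1/240, so F^(5)(pi/6) = 5! * (-1/240) = -1/2.

-1/2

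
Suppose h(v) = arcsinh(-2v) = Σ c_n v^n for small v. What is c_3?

4/3

Differentiate repeatedly and evaluate at the center.
[v^0] = 0;  [v^1] = -2;  [v^2] = 0;  [v^3] = 4/3.
So c_3 = h′′′(0)/3! = 4/3.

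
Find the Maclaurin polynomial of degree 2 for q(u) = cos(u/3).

Apply the Taylor formula c_k = f^(k)(a)/k!.
[u^0] = 1;  [u^1] = 0;  [u^2] = -1/18.

1 - u^2/18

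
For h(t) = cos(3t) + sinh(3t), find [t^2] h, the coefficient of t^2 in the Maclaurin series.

-9/2

Expand each term separately and add.
So c_2 = h′′(0)/2! = -9/2.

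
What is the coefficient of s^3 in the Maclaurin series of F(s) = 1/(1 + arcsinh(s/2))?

Let u equal the inner series; expand the outer function in u and truncate.
F(0) = 1
F′(0) = -1/2
F′′(0) = 1/2
F′′′(0) = -5/8
The Taylor polynomial is Σ F^(k)(0)/k! · s^k.

-5/48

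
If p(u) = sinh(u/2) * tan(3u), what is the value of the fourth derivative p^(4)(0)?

Take the Cauchy product of the two expansions.
From the series, [u^4] p = 73/16; multiply by 4! = 24 to get 219/2.

219/2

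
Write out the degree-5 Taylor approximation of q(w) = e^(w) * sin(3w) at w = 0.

-w^5/10 - 4*w^4 - 3*w^3 + 3*w^2 + 3*w

Expand each factor separately, then convolve coefficients.
q(0) = 0
q′(0) = 3
q′′(0) = 6
q′′′(0) = -18
q^(4)(0) = -96
q^(5)(0) = -12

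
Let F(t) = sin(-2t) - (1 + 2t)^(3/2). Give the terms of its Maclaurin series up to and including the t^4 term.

Add the two expansions coefficient-wise.
F(0) = -1
F′(0) = -5
F′′(0) = -3
F′′′(0) = 11
F^(4)(0) = -9

-3*t^4/8 + 11*t^3/6 - 3*t^2/2 - 5*t - 1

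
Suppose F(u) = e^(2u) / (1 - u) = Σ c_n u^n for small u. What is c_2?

Take the Cauchy product of the two expansions.
F(0) = 1
F′(0) = 3
F′′(0) = 10
So c_2 = F′′(0)/2! = 5.

5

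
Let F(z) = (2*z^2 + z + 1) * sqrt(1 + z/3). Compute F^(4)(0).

-269/432

Multiply each power in the prefactor through the base expansion.
The coefficient of z^4 in the expansion is -269/10368, so F^(4)(0) = 4! * (-269/10368) = -269/432.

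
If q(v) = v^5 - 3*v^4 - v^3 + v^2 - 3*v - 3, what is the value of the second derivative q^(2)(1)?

Use the known series and substitute for the argument.
The coefficient of (v - 1)^2 in the expansion is -10, so q′′(1) = 2! * (-10) = -20.

-20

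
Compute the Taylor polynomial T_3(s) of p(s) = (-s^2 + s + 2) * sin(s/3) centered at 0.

-28*s^3/81 + s^2/3 + 2*s/3

Distribute the polynomial across the series and collect like powers.
[s^0] = 0;  [s^1] = 2/3;  [s^2] = 1/3;  [s^3] = -28/81.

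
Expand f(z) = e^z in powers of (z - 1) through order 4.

[(z - 1)^0] = e;  [(z - 1)^1] = e;  [(z - 1)^2] = e/2;  [(z - 1)^3] = e/6;  [(z - 1)^4] = e/24.

e*(z - 1)^4/24 + e*(z - 1)^3/6 + e*(z - 1)^2/2 + e*(z - 1) + e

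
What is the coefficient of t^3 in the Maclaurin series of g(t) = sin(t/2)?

g(0) = 0
g′(0) = 1/2
g′′(0) = 0
g′′′(0) = -1/8
Dividing each by k! gives the coefficients c_0, ..., c_3.

-1/48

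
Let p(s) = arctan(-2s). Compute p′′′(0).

16

From the series, [s^3] p = 8/3; multiply by 3! = 6 to get 16.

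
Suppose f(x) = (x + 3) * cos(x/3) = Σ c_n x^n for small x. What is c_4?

Shift and add copies of the series according to the polynomial's terms.
f(0) = 3
f′(0) = 1
f′′(0) = -1/3
f′′′(0) = -1/3
f^(4)(0) = 1/27

1/648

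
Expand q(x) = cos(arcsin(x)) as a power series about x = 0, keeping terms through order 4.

-x^4/8 - x^2/2 + 1

Compose series: expand the inner function first, then feed it into the outer expansion.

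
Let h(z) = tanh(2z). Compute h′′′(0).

-16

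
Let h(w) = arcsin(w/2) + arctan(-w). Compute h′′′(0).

Combine the two series term by term.
From the series, [w^3] h = 17/48; multiply by 3! = 6 to get 17/8.

17/8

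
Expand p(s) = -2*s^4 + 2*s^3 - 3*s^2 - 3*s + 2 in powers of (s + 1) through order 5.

-2*(s + 1)^4 + 10*(s + 1)^3 - 21*(s + 1)^2 + 17*(s + 1) - 2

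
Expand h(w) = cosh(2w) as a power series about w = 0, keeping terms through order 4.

Compute the successive derivatives at the expansion point and divide by k!.
h(0) = 1
h′(0) = 0
h′′(0) = 4
h′′′(0) = 0
h^(4)(0) = 16
Then c_k = h^(k)(0)/k! gives each Taylor coefficient.

2*w^4/3 + 2*w^2 + 1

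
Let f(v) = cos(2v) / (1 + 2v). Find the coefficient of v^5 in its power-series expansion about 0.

Multiply the two series term by term and collect like powers.
[v^0] = 1;  [v^1] = -2;  [v^2] = 2;  [v^3] = -4;  [v^4] = 26/3;  [v^5] = -52/3.

-52/3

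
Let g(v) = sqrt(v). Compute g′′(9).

From the series, [(v - 9)^2] g = -1/216; multiply by 2! = 2 to get -1/108.

-1/108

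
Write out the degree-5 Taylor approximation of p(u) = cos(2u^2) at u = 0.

Apply the Taylor formula c_k = f^(k)(a)/k!.

1 - 2*u^4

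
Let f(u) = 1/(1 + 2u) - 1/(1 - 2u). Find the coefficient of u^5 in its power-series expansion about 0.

Combine the two series term by term.
f(0) = 0
f′(0) = -4
f′′(0) = 0
f′′′(0) = -96
f^(4)(0) = 0
f^(5)(0) = -7680
So c_5 = f^(5)(0)/5! = -64.

-64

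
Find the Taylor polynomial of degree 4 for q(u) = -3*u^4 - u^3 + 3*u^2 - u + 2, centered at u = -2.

-3*(u + 2)^4 + 23*(u + 2)^3 - 63*(u + 2)^2 + 71*(u + 2) - 24

q(-2) = -24
q′(-2) = 71
q′′(-2) = -126
q′′′(-2) = 138
q^(4)(-2) = -72
The Taylor polynomial is Σ q^(k)(-2)/k! · (u + 2)^k.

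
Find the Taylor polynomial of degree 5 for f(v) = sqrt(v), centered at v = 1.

7*(v - 1)^5/256 - 5*(v - 1)^4/128 + (v - 1)^3/16 - (v - 1)^2/8 + (v - 1)/2 + 1

f(1) = 1
f′(1) = 1/2
f′′(1) = -1/4
f′′′(1) = 3/8
f^(4)(1) = -15/16
f^(5)(1) = 105/32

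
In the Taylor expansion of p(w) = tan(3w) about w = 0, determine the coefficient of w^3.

Compute the successive derivatives at the expansion point and divide by k!.
p(0) = 0
p′(0) = 3
p′′(0) = 0
p′′′(0) = 54
Dividing each by k! gives the coefficients c_0, ..., c_3.

9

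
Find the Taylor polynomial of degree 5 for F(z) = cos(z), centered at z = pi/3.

Differentiate repeatedly and evaluate at the center.
F(pi/3) = 1/2
F′(pi/3) = -sqrt(3)/2
F′′(pi/3) = -1/2
F′′′(pi/3) = sqrt(3)/2
F^(4)(pi/3) = 1/2
F^(5)(pi/3) = -sqrt(3)/2

-sqrt(3)*(z - pi/3)^5/240 + (z - pi/3)^4/48 + sqrt(3)*(z - pi/3)^3/12 - (z - pi/3)^2/4 - sqrt(3)*(z - pi/3)/2 + 1/2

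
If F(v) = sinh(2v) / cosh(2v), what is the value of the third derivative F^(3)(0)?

Invert the denominator's series and multiply.
From the series, [v^3] F = -8/3; multiply by 3! = 6 to get -16.

-16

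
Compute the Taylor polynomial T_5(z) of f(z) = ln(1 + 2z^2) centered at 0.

Differentiate repeatedly and evaluate at the center.
[z^0] = 0;  [z^1] = 0;  [z^2] = 2;  [z^3] = 0;  [z^4] = -2;  [z^5] = 0.

-2*z^4 + 2*z^2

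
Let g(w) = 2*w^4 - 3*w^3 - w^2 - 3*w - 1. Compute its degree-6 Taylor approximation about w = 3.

2*(w - 3)^4 + 21*(w - 3)^3 + 80*(w - 3)^2 + 126*(w - 3) + 62

g(3) = 62
g′(3) = 126
g′′(3) = 160
g′′′(3) = 126
g^(4)(3) = 48
g^(5)(3) = 0
g^(6)(3) = 0
The Taylor polynomial is Σ g^(k)(3)/k! · (w - 3)^k.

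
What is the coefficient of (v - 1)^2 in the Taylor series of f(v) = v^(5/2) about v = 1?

Differentiate repeatedly and evaluate at the center.
f(1) = 1
f′(1) = 5/2
f′′(1) = 15/4
So c_2 = f′′(1)/2! = 15/8.

15/8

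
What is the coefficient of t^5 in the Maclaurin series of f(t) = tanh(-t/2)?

f(0) = 0
f′(0) = -1/2
f′′(0) = 0
f′′′(0) = 1/4
f^(4)(0) = 0
f^(5)(0) = -1/2

-1/240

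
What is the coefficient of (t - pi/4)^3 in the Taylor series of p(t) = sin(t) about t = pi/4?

p(pi/4) = sqrt(2)/2
p′(pi/4) = sqrt(2)/2
p′′(pi/4) = -sqrt(2)/2
p′′′(pi/4) = -sqrt(2)/2

-sqrt(2)/12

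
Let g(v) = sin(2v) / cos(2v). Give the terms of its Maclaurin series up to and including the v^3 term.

Divide the numerator series by the denominator series (power-series long division).

8*v^3/3 + 2*v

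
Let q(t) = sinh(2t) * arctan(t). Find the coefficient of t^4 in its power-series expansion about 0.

Take the Cauchy product of the two expansions.
[t^0] = 0;  [t^1] = 0;  [t^2] = 2;  [t^3] = 0;  [t^4] = 2/3.
So c_4 = q^(4)(0)/4! = 2/3.

2/3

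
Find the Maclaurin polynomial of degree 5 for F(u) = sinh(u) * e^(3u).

Write out both Maclaurin series and multiply, keeping only the needed powers.
[u^0] = 0;  [u^1] = 1;  [u^2] = 3;  [u^3] = 14/3;  [u^4] = 5;  [u^5] = 62/15.

62*u^5/15 + 5*u^4 + 14*u^3/3 + 3*u^2 + u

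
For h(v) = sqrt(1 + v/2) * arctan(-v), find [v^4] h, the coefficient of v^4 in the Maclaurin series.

Take the Cauchy product of the two expansions.
[v^0] = 0;  [v^1] = -1;  [v^2] = -1/4;  [v^3] = 35/96;  [v^4] = 29/384.
So c_4 = h^(4)(0)/4! = 29/384.

29/384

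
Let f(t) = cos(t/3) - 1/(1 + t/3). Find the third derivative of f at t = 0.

2/9

Combine the two series term by term.
From the series, [t^3] f = 1/27; multiply by 3! = 6 to get 2/9.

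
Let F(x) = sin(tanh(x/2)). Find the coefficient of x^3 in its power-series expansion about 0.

Let u equal the inner series; expand the outer function in u and truncate.
F(0) = 0
F′(0) = 1/2
F′′(0) = 0
F′′′(0) = -3/8

-1/16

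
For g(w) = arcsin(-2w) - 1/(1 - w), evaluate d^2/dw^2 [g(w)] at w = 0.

-2

Add the two expansions coefficient-wise.
The coefficient of w^2 in the expansion is -1, so g′′(0) = 2! * (-1) = -2.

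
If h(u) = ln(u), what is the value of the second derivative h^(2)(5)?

-1/25

The coefficient of (u - 5)^2 in the expansion is -1/50, so h′′(5) = 2! * (-1/50) = -1/25.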